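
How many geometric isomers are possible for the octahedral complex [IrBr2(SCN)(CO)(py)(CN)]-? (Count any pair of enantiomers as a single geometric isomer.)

9

In an octahedral complex each vertex has one trans partner and four cis neighbours.
Exhaustive case analysis gives 9 geometric isomers.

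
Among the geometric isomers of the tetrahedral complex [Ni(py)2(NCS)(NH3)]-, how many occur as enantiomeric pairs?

0

All four vertices of a tetrahedron are equivalent and mutually adjacent, so cis/trans isomerism cannot arise.
Only one geometric arrangement is possible.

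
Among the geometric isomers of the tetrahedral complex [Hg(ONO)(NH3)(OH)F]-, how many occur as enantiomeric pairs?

1

All four vertices of a tetrahedron are equivalent and mutually adjacent, so cis/trans isomerism cannot arise.
Only one geometric arrangement is possible; it has no improper symmetry element, so it exists as a pair of enantiomers (2 stereoisomers).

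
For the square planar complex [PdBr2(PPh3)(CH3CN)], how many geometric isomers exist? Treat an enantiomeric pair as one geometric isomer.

A square has two trans pairs of vertices; adjacent vertices are cis.
There are 2 geometric isomers: Br cis; Br trans.

2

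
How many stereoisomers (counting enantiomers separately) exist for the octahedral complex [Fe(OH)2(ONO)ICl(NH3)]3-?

In an octahedral complex each vertex has one trans partner and four cis neighbours.
Systematic enumeration (placing each ligand type in turn and discarding arrangements equivalent by rotation or reflection) gives 9 geometric isomers.
Of these, 6 lack any improper symmetry element and so occur as enantiomeric pairs, giving 9 + 6 = 15 stereoisomers in total.

15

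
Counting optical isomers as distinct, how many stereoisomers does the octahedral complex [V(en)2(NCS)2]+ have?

Each en is bidentate and must span two cis positions.
Systematic placement gives 2 geometric isomers: NCS trans; NCS cis (chiral).
One of these lacks any improper symmetry element and so occurs as an enantiomeric pair, giving 2 + 1 = 3 stereoisomers in total.

3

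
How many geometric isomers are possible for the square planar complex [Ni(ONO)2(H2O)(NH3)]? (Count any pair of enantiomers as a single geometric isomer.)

2

A square has two trans pairs of vertices; adjacent vertices are cis.
Working through the distinct placements yields 2 geometric isomers: ONO cis; ONO trans.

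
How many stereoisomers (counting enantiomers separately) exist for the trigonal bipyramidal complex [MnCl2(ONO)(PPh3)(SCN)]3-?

10

Exhaustive case analysis gives 7 geometric isomers.
Of these, 3 lack any improper symmetry element and so occur as enantiomeric pairs, giving 7 + 3 = 10 stereoisomers in total.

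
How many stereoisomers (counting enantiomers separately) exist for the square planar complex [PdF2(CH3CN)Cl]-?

2

Systematic placement gives 2 geometric isomers: F cis; F trans.
Each arrangement has an internal mirror plane or centre of symmetry, so none is chiral.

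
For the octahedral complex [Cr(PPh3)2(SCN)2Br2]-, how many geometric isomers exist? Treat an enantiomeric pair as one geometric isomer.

5

Systematic placement gives 5 geometric isomers: PPh3 trans, SCN trans, Br trans; PPh3 cis, SCN cis, Br trans; PPh3 cis, SCN trans, Br cis; PPh3 cis, SCN cis, Br cis (chiral); PPh3 trans, SCN cis, Br cis.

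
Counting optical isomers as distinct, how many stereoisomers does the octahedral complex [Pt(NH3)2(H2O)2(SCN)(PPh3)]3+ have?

8

Systematic placement gives 6 geometric isomers: NH3 trans, H2O trans; NH3 cis, H2O trans; NH3 cis, H2O cis (3 arrangements, 2 chiral); NH3 trans, H2O cis.
Of these, 2 lack any improper symmetry element and so occur as enantiomeric pairs, giving 6 + 2 = 8 stereoisomers in total.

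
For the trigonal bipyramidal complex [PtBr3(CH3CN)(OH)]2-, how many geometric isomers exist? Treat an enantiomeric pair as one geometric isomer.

A trigonal bipyramid has two axial and three equatorial sites, which are chemically inequivalent.
There are 4 geometric isomers: CH3CN equatorial, OH equatorial; CH3CN axial, OH equatorial; CH3CN equatorial, OH axial; CH3CN axial, OH axial.

4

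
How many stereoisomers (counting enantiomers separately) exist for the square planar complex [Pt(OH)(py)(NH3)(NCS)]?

Systematic placement gives 3 geometric isomers: (NCS/OH trans, NH3/py trans); (NCS/py trans, NH3/OH trans); (NCS/NH3 trans, OH/py trans).
Each arrangement has an internal mirror plane or centre of symmetry, so none is chiral.

3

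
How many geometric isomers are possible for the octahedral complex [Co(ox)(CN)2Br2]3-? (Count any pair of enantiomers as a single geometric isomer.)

Each ox is bidentate and must span two cis positions.
Working through the distinct placements yields 3 geometric isomers: CN cis, Br trans; CN cis, Br cis (chiral); CN trans, Br cis.

3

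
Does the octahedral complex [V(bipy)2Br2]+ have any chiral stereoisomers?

yes

The six octahedral sites form three mutually perpendicular trans pairs.
Each bipy is bidentate and must span two cis positions.
There are 2 geometric isomers: Br trans; Br cis (chiral).
One of these lacks any improper symmetry element and so occurs as an enantiomeric pair, giving 2 + 1 = 3 stereoisomers in total.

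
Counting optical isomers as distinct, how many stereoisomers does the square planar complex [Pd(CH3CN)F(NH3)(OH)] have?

3

In a square planar complex each vertex has one trans partner and two cis neighbours.
Systematic placement gives 3 geometric isomers: (CH3CN/NH3 trans, F/OH trans); (CH3CN/OH trans, F/NH3 trans); (CH3CN/F trans, NH3/OH trans).
Each arrangement has an internal mirror plane or centre of symmetry, so none is chiral.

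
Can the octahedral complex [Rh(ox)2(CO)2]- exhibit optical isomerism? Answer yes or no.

Each ox is bidentate and must span two cis positions.
Working through the distinct placements yields 2 geometric isomers: CO trans; CO cis (chiral).
One of these lacks any improper symmetry element and so occurs as an enantiomeric pair, giving 2 + 1 = 3 stereoisomers in total.

yes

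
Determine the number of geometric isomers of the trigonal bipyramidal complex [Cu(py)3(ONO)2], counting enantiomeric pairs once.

A trigonal bipyramid has two axial and three equatorial sites, which are chemically inequivalent.
Working through the distinct placements yields 3 geometric isomers: ONO both axial; ONO one axial, one equatorial; ONO both equatorial.

3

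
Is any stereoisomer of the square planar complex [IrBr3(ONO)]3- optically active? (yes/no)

no

In a square planar complex each vertex has one trans partner and two cis neighbours.
Only one geometric arrangement is possible.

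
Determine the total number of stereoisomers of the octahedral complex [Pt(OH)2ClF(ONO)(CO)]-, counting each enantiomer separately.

15

In an octahedral complex each vertex has one trans partner and four cis neighbours.
Placing the ligands in turn and identifying arrangements related by rotation or reflection leaves 9 distinct geometric isomers.
Of these, 6 lack any improper symmetry element and so occur as enantiomeric pairs, giving 9 + 6 = 15 stereoisomers in total.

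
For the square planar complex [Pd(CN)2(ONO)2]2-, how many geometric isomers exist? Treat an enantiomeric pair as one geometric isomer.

In a square planar complex each vertex has one trans partner and two cis neighbours.
Systematic placement gives 2 geometric isomers: CN cis; CN trans.

2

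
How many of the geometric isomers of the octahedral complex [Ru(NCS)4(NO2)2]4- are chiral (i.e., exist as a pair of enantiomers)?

The six octahedral sites form three mutually perpendicular trans pairs.
Systematic placement gives 2 geometric isomers: NO2 trans; NO2 cis.
Each arrangement has an internal mirror plane or centre of symmetry, so none is chiral.

0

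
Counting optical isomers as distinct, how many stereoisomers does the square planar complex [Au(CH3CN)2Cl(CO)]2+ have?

Systematic placement gives 2 geometric isomers: CH3CN cis; CH3CN trans.
Each arrangement has an internal mirror plane or centre of symmetry, so none is chiral.

2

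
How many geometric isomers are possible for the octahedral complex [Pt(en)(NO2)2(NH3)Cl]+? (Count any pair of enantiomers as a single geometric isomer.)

Each en is bidentate and must span two cis positions.
The distinct arrangements are (4 in all): NO2 cis (3 arrangements, 2 chiral); NO2 trans.

4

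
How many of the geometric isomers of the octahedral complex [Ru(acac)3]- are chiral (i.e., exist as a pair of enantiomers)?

1

In an octahedral complex each vertex has one trans partner and four cis neighbours.
Each acac is bidentate and must span two cis positions.
Only one geometric arrangement is possible; it has no improper symmetry element, so it exists as a pair of enantiomers (2 stereoisomers).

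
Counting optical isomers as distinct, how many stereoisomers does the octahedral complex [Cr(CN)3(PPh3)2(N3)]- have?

In an octahedral complex each vertex has one trans partner and four cis neighbours.
Working through the distinct placements yields 3 geometric isomers: CN mer, PPh3 trans; CN mer, PPh3 cis; CN fac, PPh3 cis.
Each arrangement has an internal mirror plane or centre of symmetry, so none is chiral.

3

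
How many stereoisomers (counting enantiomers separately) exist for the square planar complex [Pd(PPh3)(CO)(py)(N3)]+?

3

The distinct arrangements are (3 in all): (CO/PPh3 trans, N3/py trans); (CO/py trans, N3/PPh3 trans); (CO/N3 trans, PPh3/py trans).
Each arrangement has an internal mirror plane or centre of symmetry, so none is chiral.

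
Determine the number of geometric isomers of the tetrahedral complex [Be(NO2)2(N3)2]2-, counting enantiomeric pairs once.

1

In a tetrahedral complex all four positions are equivalent and every pair of ligands is adjacent — there is no cis/trans distinction.
Only one geometric arrangement is possible.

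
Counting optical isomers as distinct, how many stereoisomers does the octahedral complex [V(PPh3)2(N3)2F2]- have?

6

An octahedron has six vertices in three trans pairs; every non-trans pair is cis.
Systematic placement gives 5 geometric isomers: PPh3 trans, N3 trans, F trans; PPh3 cis, N3 cis, F trans; PPh3 trans, N3 cis, F cis; PPh3 cis, N3 cis, F cis (chiral); PPh3 cis, N3 trans, F cis.
One of these lacks any improper symmetry element and so occurs as an enantiomeric pair, giving 5 + 1 = 6 stereoisomers in total.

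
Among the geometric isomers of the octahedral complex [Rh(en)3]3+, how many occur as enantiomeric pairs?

In an octahedral complex each vertex has one trans partner and four cis neighbours.
Each en is bidentate and must span two cis positions.
Only one geometric arrangement is possible; it has no improper symmetry element, so it exists as a pair of enantiomers (2 stereoisomers).

1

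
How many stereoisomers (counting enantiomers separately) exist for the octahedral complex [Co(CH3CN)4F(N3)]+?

2

In an octahedral complex each vertex has one trans partner and four cis neighbours.
Working through the distinct placements yields 2 geometric isomers: F and N3 mutually trans; F and N3 mutually cis.
Each arrangement has an internal mirror plane or centre of symmetry, so none is chiral.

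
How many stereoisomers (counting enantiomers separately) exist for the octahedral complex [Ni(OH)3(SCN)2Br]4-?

3

In an octahedral complex each vertex has one trans partner and four cis neighbours.
Working through the distinct placements yields 3 geometric isomers: OH mer, SCN trans; OH fac, SCN cis; OH mer, SCN cis.
Each arrangement has an internal mirror plane or centre of symmetry, so none is chiral.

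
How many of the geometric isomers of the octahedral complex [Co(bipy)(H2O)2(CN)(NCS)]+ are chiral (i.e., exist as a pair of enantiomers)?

Each bipy is bidentate and must span two cis positions.
Working through the distinct placements yields 4 geometric isomers: H2O cis (3 arrangements, 2 chiral); H2O trans.
Of these, 2 lack any improper symmetry element and so occur as enantiomeric pairs, giving 4 + 2 = 6 stereoisomers in total.

2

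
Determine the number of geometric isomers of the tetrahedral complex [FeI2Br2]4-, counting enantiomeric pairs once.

1

Only one geometric arrangement is possible.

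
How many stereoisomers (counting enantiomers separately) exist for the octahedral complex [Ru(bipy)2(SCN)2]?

Each bipy is bidentate and must span two cis positions.
Systematic placement gives 2 geometric isomers: SCN trans; SCN cis (chiral).
One of these lacks any improper symmetry element and so occurs as an enantiomeric pair, giving 2 + 1 = 3 stereoisomers in total.

3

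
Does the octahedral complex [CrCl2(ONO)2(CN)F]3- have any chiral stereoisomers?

yes

In an octahedral complex each vertex has one trans partner and four cis neighbours.
The distinct arrangements are (6 in all): Cl cis, ONO trans; Cl cis, ONO cis (3 arrangements, 2 chiral); Cl trans, ONO trans; Cl trans, ONO cis.
Of these, 2 lack any improper symmetry element and so occur as enantiomeric pairs, giving 6 + 2 = 8 stereoisomers in total.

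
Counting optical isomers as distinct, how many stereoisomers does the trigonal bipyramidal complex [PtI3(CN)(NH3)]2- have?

4

A trigonal bipyramid has two axial and three equatorial sites, which are chemically inequivalent.
There are 4 geometric isomers: CN axial, NH3 equatorial; CN axial, NH3 axial; CN equatorial, NH3 equatorial; CN equatorial, NH3 axial.
Each arrangement has an internal mirror plane or centre of symmetry, so none is chiral.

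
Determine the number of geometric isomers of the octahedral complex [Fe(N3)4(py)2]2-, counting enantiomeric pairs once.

2

An octahedron has six vertices in three trans pairs; every non-trans pair is cis.
There are 2 geometric isomers: py trans; py cis.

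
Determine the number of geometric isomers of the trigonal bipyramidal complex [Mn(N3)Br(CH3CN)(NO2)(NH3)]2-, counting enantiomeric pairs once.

In a trigonal bipyramid the two axial positions differ from the three equatorial ones.
Placing the ligands in turn and identifying arrangements related by rotation or reflection leaves 10 distinct geometric isomers.

10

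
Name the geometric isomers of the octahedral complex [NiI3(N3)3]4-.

In an octahedral complex each vertex has one trans partner and four cis neighbours.
Systematic placement gives 2 geometric isomers: I mer; I fac.

fac and mer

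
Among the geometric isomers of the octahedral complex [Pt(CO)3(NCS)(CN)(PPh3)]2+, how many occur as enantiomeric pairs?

1

The six octahedral sites form three mutually perpendicular trans pairs.
Systematic placement gives 4 geometric isomers: CO mer (3 arrangements); CO fac (chiral).
One of these lacks any improper symmetry element and so occurs as an enantiomeric pair, giving 4 + 1 = 5 stereoisomers in total.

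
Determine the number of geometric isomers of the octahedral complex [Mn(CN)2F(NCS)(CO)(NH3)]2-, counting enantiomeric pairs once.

9

Exhaustive case analysis gives 9 geometric isomers.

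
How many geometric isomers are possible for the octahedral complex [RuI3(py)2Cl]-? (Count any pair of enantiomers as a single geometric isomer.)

An octahedron has six vertices in three trans pairs; every non-trans pair is cis.
The distinct arrangements are (3 in all): I mer, py trans; I fac, py cis; I mer, py cis.

3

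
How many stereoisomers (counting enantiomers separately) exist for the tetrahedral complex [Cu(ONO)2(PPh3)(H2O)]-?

1

In a tetrahedral complex all four positions are equivalent and every pair of ligands is adjacent — there is no cis/trans distinction.
Only one geometric arrangement is possible.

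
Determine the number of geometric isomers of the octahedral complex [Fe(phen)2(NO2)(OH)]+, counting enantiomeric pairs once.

2

In an octahedral complex each vertex has one trans partner and four cis neighbours.
Each phen is bidentate and must span two cis positions.
Systematic placement gives 2 geometric isomers: NO2 and OH mutually trans; NO2 and OH mutually cis (chiral).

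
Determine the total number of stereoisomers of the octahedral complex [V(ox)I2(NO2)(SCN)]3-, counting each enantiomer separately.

6

The six octahedral sites form three mutually perpendicular trans pairs.
Each ox is bidentate and must span two cis positions.
Working through the distinct placements yields 4 geometric isomers: I trans; I cis (3 arrangements, 2 chiral).
Of these, 2 lack any improper symmetry element and so occur as enantiomeric pairs, giving 4 + 2 = 6 stereoisomers in total.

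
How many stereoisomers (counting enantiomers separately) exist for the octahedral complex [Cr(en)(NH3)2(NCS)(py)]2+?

6

Each en is bidentate and must span two cis positions.
Systematic placement gives 4 geometric isomers: NH3 cis (3 arrangements, 2 chiral); NH3 trans.
Of these, 2 lack any improper symmetry element and so occur as enantiomeric pairs, giving 4 + 2 = 6 stereoisomers in total.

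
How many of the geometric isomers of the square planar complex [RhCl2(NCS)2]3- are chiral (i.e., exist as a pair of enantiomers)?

0

A square has two trans pairs of vertices; adjacent vertices are cis.
The distinct arrangements are (2 in all): Cl cis; Cl trans.
Each arrangement has an internal mirror plane or centre of symmetry, so none is chiral.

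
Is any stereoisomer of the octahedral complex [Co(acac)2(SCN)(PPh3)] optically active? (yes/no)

In an octahedral complex each vertex has one trans partner and four cis neighbours.
Each acac is bidentate and must span two cis positions.
There are 2 geometric isomers: SCN and PPh3 mutually trans; SCN and PPh3 mutually cis (chiral).
One of these lacks any improper symmetry element and so occurs as an enantiomeric pair, giving 2 + 1 = 3 stereoisomers in total.

yes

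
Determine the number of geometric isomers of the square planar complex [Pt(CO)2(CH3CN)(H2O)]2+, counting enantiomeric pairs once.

A square has two trans pairs of vertices; adjacent vertices are cis.
The distinct arrangements are (2 in all): CO cis; CO trans.

2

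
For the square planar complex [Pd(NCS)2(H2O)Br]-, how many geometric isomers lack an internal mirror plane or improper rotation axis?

In a square planar complex each vertex has one trans partner and two cis neighbours.
The distinct arrangements are (2 in all): NCS cis; NCS trans.
Each arrangement has an internal mirror plane or centre of symmetry, so none is chiral.

0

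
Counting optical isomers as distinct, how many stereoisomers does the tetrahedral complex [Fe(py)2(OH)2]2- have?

All four vertices of a tetrahedron are equivalent and mutually adjacent, so cis/trans isomerism cannot arise.
Only one geometric arrangement is possible.

1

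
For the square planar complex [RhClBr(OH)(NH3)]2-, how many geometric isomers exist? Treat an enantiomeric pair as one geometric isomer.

3

In a square planar complex each vertex has one trans partner and two cis neighbours.
The distinct arrangements are (3 in all): (Br/NH3 trans, Cl/OH trans); (Br/OH trans, Cl/NH3 trans); (Br/Cl trans, NH3/OH trans).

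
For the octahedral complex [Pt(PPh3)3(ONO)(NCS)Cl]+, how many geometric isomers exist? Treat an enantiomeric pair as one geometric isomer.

4

An octahedron has six vertices in three trans pairs; every non-trans pair is cis.
There are 4 geometric isomers: PPh3 mer (3 arrangements); PPh3 fac (chiral).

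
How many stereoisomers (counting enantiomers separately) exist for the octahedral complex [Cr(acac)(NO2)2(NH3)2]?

4

Each acac is bidentate and must span two cis positions.
There are 3 geometric isomers: NO2 cis, NH3 trans; NO2 cis, NH3 cis (chiral); NO2 trans, NH3 cis.
One of these lacks any improper symmetry element and so occurs as an enantiomeric pair, giving 3 + 1 = 4 stereoisomers in total.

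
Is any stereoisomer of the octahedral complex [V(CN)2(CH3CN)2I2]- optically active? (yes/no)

yes

In an octahedral complex each vertex has one trans partner and four cis neighbours.
The distinct arrangements are (5 in all): CN trans, CH3CN trans, I trans; CN cis, CH3CN trans, I cis; CN cis, CH3CN cis, I trans; CN cis, CH3CN cis, I cis (chiral); CN trans, CH3CN cis, I cis.
One of these lacks any improper symmetry element and so occurs as an enantiomeric pair, giving 5 + 1 = 6 stereoisomers in total.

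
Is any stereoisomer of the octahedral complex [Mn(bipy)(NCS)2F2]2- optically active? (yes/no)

yes

The six octahedral sites form three mutually perpendicular trans pairs.
Each bipy is bidentate and must span two cis positions.
There are 3 geometric isomers: NCS cis, F trans; NCS cis, F cis (chiral); NCS trans, F cis.
One of these lacks any improper symmetry element and so occurs as an enantiomeric pair, giving 3 + 1 = 4 stereoisomers in total.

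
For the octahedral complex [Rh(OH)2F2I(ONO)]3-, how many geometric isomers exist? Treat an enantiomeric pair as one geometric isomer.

6

In an octahedral complex each vertex has one trans partner and four cis neighbours.
Working through the distinct placements yields 6 geometric isomers: OH cis, F trans; OH trans, F trans; OH cis, F cis (3 arrangements, 2 chiral); OH trans, F cis.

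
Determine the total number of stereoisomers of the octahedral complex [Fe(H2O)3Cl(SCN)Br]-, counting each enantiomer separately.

5

There are 4 geometric isomers: H2O mer (3 arrangements); H2O fac (chiral).
One of these lacks any improper symmetry element and so occurs as an enantiomeric pair, giving 4 + 1 = 5 stereoisomers in total.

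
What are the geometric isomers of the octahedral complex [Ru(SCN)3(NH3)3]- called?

An octahedron has six vertices in three trans pairs; every non-trans pair is cis.
Systematic placement gives 2 geometric isomers: SCN mer; SCN fac.

fac and mer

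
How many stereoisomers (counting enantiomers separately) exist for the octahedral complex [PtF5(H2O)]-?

The six octahedral sites form three mutually perpendicular trans pairs.
Only one geometric arrangement is possible.

1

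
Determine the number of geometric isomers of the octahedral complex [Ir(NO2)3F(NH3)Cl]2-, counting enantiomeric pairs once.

An octahedron has six vertices in three trans pairs; every non-trans pair is cis.
Systematic placement gives 4 geometric isomers: NO2 mer (3 arrangements); NO2 fac (chiral).

4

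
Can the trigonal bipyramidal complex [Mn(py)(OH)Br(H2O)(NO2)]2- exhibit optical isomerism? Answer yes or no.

yes

A trigonal bipyramid has two axial and three equatorial sites, which are chemically inequivalent.
Systematic enumeration (placing each ligand type in turn and discarding arrangements equivalent by rotation or reflection) gives 10 geometric isomers.
Of these, 10 lack any improper symmetry element and so occur as enantiomeric pairs, giving 10 + 10 = 20 stereoisomers in total.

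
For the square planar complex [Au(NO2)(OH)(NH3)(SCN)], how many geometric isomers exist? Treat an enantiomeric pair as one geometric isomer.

In a square planar complex each vertex has one trans partner and two cis neighbours.
There are 3 geometric isomers: (NH3/OH trans, NO2/SCN trans); (NH3/SCN trans, NO2/OH trans); (NH3/NO2 trans, OH/SCN trans).

3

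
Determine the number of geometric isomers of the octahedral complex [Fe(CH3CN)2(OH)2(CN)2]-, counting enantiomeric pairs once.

5

The distinct arrangements are (5 in all): CH3CN trans, OH trans, CN trans; CH3CN trans, OH cis, CN cis; CH3CN cis, OH trans, CN cis; CH3CN cis, OH cis, CN cis (chiral); CH3CN cis, OH cis, CN trans.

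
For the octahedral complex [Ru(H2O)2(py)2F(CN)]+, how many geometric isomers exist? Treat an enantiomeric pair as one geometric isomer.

6

In an octahedral complex each vertex has one trans partner and four cis neighbours.
The distinct arrangements are (6 in all): H2O trans, py trans; H2O cis, py cis (3 arrangements, 2 chiral); H2O cis, py trans; H2O trans, py cis.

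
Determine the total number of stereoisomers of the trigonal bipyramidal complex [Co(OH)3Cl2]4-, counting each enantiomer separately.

A trigonal bipyramid has two axial and three equatorial sites, which are chemically inequivalent.
Working through the distinct placements yields 3 geometric isomers: Cl both axial; Cl one axial, one equatorial; Cl both equatorial.
Each arrangement has an internal mirror plane or centre of symmetry, so none is chiral.

3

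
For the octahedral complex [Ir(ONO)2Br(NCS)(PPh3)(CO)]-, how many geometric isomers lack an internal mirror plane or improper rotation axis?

6

The six octahedral sites form three mutually perpendicular trans pairs.
Exhaustive case analysis gives 9 geometric isomers.
Of these, 6 lack any improper symmetry element and so occur as enantiomeric pairs, giving 9 + 6 = 15 stereoisomers in total.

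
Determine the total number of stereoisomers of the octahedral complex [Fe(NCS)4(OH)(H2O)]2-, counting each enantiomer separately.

Working through the distinct placements yields 2 geometric isomers: OH and H2O mutually cis; OH and H2O mutually trans.
Each arrangement has an internal mirror plane or centre of symmetry, so none is chiral.

2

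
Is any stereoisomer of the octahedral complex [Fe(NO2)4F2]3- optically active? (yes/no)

In an octahedral complex each vertex has one trans partner and four cis neighbours.
There are 2 geometric isomers: F trans; F cis.
Each arrangement has an internal mirror plane or centre of symmetry, so none is chiral.

no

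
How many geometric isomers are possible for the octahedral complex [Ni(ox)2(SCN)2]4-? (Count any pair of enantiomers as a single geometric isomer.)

The six octahedral sites form three mutually perpendicular trans pairs.
Each ox is bidentate and must span two cis positions.
The distinct arrangements are (2 in all): SCN trans; SCN cis (chiral).

2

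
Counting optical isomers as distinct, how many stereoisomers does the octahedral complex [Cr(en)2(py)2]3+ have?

In an octahedral complex each vertex has one trans partner and four cis neighbours.
Each en is bidentate and must span two cis positions.
Systematic placement gives 2 geometric isomers: py trans; py cis (chiral).
One of these lacks any improper symmetry element and so occurs as an enantiomeric pair, giving 2 + 1 = 3 stereoisomers in total.

3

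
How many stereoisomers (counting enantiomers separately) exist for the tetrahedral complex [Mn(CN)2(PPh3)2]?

1

All four vertices of a tetrahedron are equivalent and mutually adjacent, so cis/trans isomerism cannot arise.
Only one geometric arrangement is possible.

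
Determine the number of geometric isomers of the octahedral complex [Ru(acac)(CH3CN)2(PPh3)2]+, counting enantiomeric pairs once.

3

An octahedron has six vertices in three trans pairs; every non-trans pair is cis.
Each acac is bidentate and must span two cis positions.
The distinct arrangements are (3 in all): CH3CN trans, PPh3 cis; CH3CN cis, PPh3 cis (chiral); CH3CN cis, PPh3 trans.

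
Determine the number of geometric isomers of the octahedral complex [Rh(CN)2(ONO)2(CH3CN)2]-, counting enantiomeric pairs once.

5

In an octahedral complex each vertex has one trans partner and four cis neighbours.
Working through the distinct placements yields 5 geometric isomers: CN trans, ONO trans, CH3CN trans; CN cis, ONO cis, CH3CN trans; CN cis, ONO trans, CH3CN cis; CN cis, ONO cis, CH3CN cis (chiral); CN trans, ONO cis, CH3CN cis.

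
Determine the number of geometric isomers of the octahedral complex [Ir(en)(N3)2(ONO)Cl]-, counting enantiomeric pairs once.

The six octahedral sites form three mutually perpendicular trans pairs.
Each en is bidentate and must span two cis positions.
There are 4 geometric isomers: N3 cis (3 arrangements, 2 chiral); N3 trans.

4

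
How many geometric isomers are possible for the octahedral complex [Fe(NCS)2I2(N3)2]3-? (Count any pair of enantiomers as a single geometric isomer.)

The six octahedral sites form three mutually perpendicular trans pairs.
There are 5 geometric isomers: NCS trans, I trans, N3 trans; NCS cis, I trans, N3 cis; NCS trans, I cis, N3 cis; NCS cis, I cis, N3 cis (chiral); NCS cis, I cis, N3 trans.

5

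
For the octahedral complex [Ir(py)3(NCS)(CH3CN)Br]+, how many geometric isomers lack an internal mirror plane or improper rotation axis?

The six octahedral sites form three mutually perpendicular trans pairs.
The distinct arrangements are (4 in all): py mer (3 arrangements); py fac (chiral).
One of these lacks any improper symmetry element and so occurs as an enantiomeric pair, giving 4 + 1 = 5 stereoisomers in total.

1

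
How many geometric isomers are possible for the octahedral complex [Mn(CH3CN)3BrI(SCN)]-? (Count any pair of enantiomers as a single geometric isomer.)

Systematic placement gives 4 geometric isomers: CH3CN mer (3 arrangements); CH3CN fac (chiral).

4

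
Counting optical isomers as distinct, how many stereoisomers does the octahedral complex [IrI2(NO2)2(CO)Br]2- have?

8

Systematic placement gives 6 geometric isomers: I trans, NO2 trans; I cis, NO2 cis (3 arrangements, 2 chiral); I cis, NO2 trans; I trans, NO2 cis.
Of these, 2 lack any improper symmetry element and so occur as enantiomeric pairs, giving 6 + 2 = 8 stereoisomers in total.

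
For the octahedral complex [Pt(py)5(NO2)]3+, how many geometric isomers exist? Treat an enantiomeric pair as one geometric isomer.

1

Only one geometric arrangement is possible.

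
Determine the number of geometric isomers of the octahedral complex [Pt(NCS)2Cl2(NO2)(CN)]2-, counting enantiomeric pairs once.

An octahedron has six vertices in three trans pairs; every non-trans pair is cis.
Working through the distinct placements yields 6 geometric isomers: NCS cis, Cl cis (3 arrangements, 2 chiral); NCS trans, Cl cis; NCS cis, Cl trans; NCS trans, Cl trans.

6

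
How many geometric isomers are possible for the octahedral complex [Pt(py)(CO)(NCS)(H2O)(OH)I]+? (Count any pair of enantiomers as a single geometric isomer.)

In an octahedral complex each vertex has one trans partner and four cis neighbours.
Exhaustive case analysis gives 15 geometric isomers.

15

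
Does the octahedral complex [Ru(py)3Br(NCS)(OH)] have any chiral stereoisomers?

yes

In an octahedral complex each vertex has one trans partner and four cis neighbours.
Systematic placement gives 4 geometric isomers: py mer (3 arrangements); py fac (chiral).
One of these lacks any improper symmetry element and so occurs as an enantiomeric pair, giving 4 + 1 = 5 stereoisomers in total.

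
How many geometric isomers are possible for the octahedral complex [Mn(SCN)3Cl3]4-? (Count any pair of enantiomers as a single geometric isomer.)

An octahedron has six vertices in three trans pairs; every non-trans pair is cis.
Working through the distinct placements yields 2 geometric isomers: SCN mer; SCN fac.

2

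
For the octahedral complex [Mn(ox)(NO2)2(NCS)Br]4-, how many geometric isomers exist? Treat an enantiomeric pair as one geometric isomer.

The six octahedral sites form three mutually perpendicular trans pairs.
Each ox is bidentate and must span two cis positions.
The distinct arrangements are (4 in all): NO2 cis (3 arrangements, 2 chiral); NO2 trans.

4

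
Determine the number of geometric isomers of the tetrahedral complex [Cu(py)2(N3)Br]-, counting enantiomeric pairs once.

Only one geometric arrangement is possible.

1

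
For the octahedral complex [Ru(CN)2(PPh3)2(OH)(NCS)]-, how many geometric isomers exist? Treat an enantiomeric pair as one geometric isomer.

In an octahedral complex each vertex has one trans partner and four cis neighbours.
The distinct arrangements are (6 in all): CN trans, PPh3 trans; CN trans, PPh3 cis; CN cis, PPh3 trans; CN cis, PPh3 cis (3 arrangements, 2 chiral).

6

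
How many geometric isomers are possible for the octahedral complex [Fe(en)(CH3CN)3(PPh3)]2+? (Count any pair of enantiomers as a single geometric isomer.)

In an octahedral complex each vertex has one trans partner and four cis neighbours.
Each en is bidentate and must span two cis positions.
The distinct arrangements are (2 in all): CH3CN mer; CH3CN fac.

2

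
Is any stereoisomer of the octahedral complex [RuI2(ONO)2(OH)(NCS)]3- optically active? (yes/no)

yes

In an octahedral complex each vertex has one trans partner and four cis neighbours.
The distinct arrangements are (6 in all): I trans, ONO trans; I trans, ONO cis; I cis, ONO trans; I cis, ONO cis (3 arrangements, 2 chiral).
Of these, 2 lack any improper symmetry element and so occur as enantiomeric pairs, giving 6 + 2 = 8 stereoisomers in total.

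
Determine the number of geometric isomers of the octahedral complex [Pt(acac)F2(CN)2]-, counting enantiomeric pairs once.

The six octahedral sites form three mutually perpendicular trans pairs.
Each acac is bidentate and must span two cis positions.
The distinct arrangements are (3 in all): F cis, CN trans; F cis, CN cis (chiral); F trans, CN cis.

3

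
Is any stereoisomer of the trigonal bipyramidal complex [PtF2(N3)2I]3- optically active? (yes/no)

yes

Systematic enumeration (placing each ligand type in turn and discarding arrangements equivalent by rotation or reflection) gives 5 geometric isomers.
One of these lacks any improper symmetry element and so occurs as an enantiomeric pair, giving 5 + 1 = 6 stereoisomers in total.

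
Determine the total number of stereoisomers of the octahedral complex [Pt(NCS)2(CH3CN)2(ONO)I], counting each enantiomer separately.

8

In an octahedral complex each vertex has one trans partner and four cis neighbours.
Systematic placement gives 6 geometric isomers: NCS cis, CH3CN trans; NCS trans, CH3CN trans; NCS cis, CH3CN cis (3 arrangements, 2 chiral); NCS trans, CH3CN cis.
Of these, 2 lack any improper symmetry element and so occur as enantiomeric pairs, giving 6 + 2 = 8 stereoisomers in total.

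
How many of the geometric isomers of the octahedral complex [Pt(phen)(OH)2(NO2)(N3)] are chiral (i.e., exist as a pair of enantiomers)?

2

The six octahedral sites form three mutually perpendicular trans pairs.
Each phen is bidentate and must span two cis positions.
Systematic placement gives 4 geometric isomers: OH cis (3 arrangements, 2 chiral); OH trans.
Of these, 2 lack any improper symmetry element and so occur as enantiomeric pairs, giving 4 + 2 = 6 stereoisomers in total.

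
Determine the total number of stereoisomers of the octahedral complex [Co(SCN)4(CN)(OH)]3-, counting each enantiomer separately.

2

In an octahedral complex each vertex has one trans partner and four cis neighbours.
Systematic placement gives 2 geometric isomers: CN and OH mutually trans; CN and OH mutually cis.
Each arrangement has an internal mirror plane or centre of symmetry, so none is chiral.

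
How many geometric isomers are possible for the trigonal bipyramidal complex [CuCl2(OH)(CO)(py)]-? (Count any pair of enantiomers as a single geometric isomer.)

7

Exhaustive case analysis gives 7 geometric isomers.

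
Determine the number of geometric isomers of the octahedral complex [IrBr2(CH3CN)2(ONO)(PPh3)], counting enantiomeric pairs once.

An octahedron has six vertices in three trans pairs; every non-trans pair is cis.
The distinct arrangements are (6 in all): Br trans, CH3CN trans; Br trans, CH3CN cis; Br cis, CH3CN cis (3 arrangements, 2 chiral); Br cis, CH3CN trans.

6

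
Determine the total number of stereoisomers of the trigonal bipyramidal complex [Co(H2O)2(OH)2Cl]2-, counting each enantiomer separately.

In a trigonal bipyramid the two axial positions differ from the three equatorial ones.
Systematic enumeration (placing each ligand type in turn and discarding arrangements equivalent by rotation or reflection) gives 5 geometric isomers.
One of these lacks any improper symmetry element and so occurs as an enantiomeric pair, giving 5 + 1 = 6 stereoisomers in total.

6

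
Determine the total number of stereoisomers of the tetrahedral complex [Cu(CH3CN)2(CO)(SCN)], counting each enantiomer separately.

Only one geometric arrangement is possible.

1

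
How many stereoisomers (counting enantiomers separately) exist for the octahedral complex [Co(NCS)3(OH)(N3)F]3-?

5

The distinct arrangements are (4 in all): NCS mer (3 arrangements); NCS fac (chiral).
One of these lacks any improper symmetry element and so occurs as an enantiomeric pair, giving 4 + 1 = 5 stereoisomers in total.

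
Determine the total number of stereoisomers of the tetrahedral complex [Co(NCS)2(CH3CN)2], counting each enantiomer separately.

1

All four vertices of a tetrahedron are equivalent and mutually adjacent, so cis/trans isomerism cannot arise.
Only one geometric arrangement is possible.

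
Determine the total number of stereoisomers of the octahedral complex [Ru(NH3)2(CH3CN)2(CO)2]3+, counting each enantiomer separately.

In an octahedral complex each vertex has one trans partner and four cis neighbours.
Working through the distinct placements yields 5 geometric isomers: NH3 trans, CH3CN trans, CO trans; NH3 cis, CH3CN trans, CO cis; NH3 trans, CH3CN cis, CO cis; NH3 cis, CH3CN cis, CO cis (chiral); NH3 cis, CH3CN cis, CO trans.
One of these lacks any improper symmetry element and so occurs as an enantiomeric pair, giving 5 + 1 = 6 stereoisomers in total.

6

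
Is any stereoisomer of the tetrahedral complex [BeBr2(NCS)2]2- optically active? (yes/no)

In a tetrahedral complex all four positions are equivalent and every pair of ligands is adjacent — there is no cis/trans distinction.
Only one geometric arrangement is possible.

no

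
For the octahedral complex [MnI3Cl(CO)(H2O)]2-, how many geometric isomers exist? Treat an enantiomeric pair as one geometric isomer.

An octahedron has six vertices in three trans pairs; every non-trans pair is cis.
There are 4 geometric isomers: I mer (3 arrangements); I fac (chiral).

4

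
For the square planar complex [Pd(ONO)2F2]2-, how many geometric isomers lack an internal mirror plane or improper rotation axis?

0

In a square planar complex each vertex has one trans partner and two cis neighbours.
Working through the distinct placements yields 2 geometric isomers: ONO cis; ONO trans.
Each arrangement has an internal mirror plane or centre of symmetry, so none is chiral.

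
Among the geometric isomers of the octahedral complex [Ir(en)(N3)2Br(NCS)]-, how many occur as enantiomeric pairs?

The six octahedral sites form three mutually perpendicular trans pairs.
Each en is bidentate and must span two cis positions.
There are 4 geometric isomers: N3 cis (3 arrangements, 2 chiral); N3 trans.
Of these, 2 lack any improper symmetry element and so occur as enantiomeric pairs, giving 4 + 2 = 6 stereoisomers in total.

2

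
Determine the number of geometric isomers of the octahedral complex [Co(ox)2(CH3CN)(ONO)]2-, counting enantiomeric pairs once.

2

In an octahedral complex each vertex has one trans partner and four cis neighbours.
Each ox is bidentate and must span two cis positions.
There are 2 geometric isomers: CH3CN and ONO mutually trans; CH3CN and ONO mutually cis (chiral).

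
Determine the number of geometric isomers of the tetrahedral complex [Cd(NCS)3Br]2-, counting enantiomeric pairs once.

All four vertices of a tetrahedron are equivalent and mutually adjacent, so cis/trans isomerism cannot arise.
Only one geometric arrangement is possible.

1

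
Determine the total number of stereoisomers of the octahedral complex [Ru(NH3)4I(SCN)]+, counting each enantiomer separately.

Systematic placement gives 2 geometric isomers: I and SCN mutually cis; I and SCN mutually trans.
Each arrangement has an internal mirror plane or centre of symmetry, so none is chiral.

2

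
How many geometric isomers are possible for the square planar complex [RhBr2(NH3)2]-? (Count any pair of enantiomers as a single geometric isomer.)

2

A square has two trans pairs of vertices; adjacent vertices are cis.
There are 2 geometric isomers: Br cis; Br trans.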